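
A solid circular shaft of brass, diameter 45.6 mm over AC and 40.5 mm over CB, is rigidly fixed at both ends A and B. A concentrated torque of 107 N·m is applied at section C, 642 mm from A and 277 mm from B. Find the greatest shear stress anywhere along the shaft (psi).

703 psi

Compatibility: T_A·a/J_AC = T_B·b/J_CB with T_A + T_B = T₀.
J_AC = 4.24×10^-7 m⁴, J_CB = 2.64×10^-7 m⁴, so T_A = T₀·(J_AC/a)/((J_AC/a)+(J_CB/b)) = 43.81 N·m, T_B = 63.19 N·m.
τ in each portion: τ_AC = 2.35×10^6 Pa, τ_CB = 4.84×10^6 Pa; maximum is in CB.
τ_max = T_CB·r/J = 63.19·0.0203/2.64×10^-7 = 4.844×10^6 Pa.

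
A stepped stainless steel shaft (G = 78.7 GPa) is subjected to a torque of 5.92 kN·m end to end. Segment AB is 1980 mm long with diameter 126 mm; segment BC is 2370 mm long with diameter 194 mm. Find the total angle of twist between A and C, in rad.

0.00730 rad

J_AB = π(0.126)⁴/32 = 2.47×10^-5 m⁴; J_BC = π(0.194)⁴/32 = 1.39×10^-4 m⁴.
θ = (T/G)·Σ L_i/J_i = (5920/78.7×10⁹)·(1.98/2.47×10^-5 + 2.37/1.39×10^-4) = 7.301×10^-3 rad.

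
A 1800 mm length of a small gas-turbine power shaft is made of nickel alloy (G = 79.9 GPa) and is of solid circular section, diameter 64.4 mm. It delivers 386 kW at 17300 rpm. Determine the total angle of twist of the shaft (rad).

0.00284 rad

ω = 2π·17300/60 = 1812 rad/s, so T = P/ω = 386×10³ / 1812 = 213.1 N·m.
J = πd⁴/32 = π(0.0644)⁴/32 = 1.689×10^-6 m⁴.
θ = T·L/(G·J) = 213.1 × 1.80 / (79.9×10⁹ × 1.689×10^-6) = 2.842×10^-3 rad.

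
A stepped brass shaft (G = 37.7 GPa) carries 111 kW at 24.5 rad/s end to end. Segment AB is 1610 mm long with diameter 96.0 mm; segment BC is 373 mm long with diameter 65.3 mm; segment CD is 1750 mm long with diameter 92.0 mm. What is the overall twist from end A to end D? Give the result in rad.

ω = 24.5 rad/s, so T = P/ω = 111×10³ / 24.50 = 4531 N·m.
J_AB = π(0.0960)⁴/32 = 8.34×10^-6 m⁴; J_BC = π(0.0653)⁴/32 = 1.79×10^-6 m⁴; J_CD = π(0.0920)⁴/32 = 7.03×10^-6 m⁴.
θ = (T/G)·Σ L_i/J_i = (4531/37.7×10⁹)·(1.61/8.34×10^-6 + 0.373/1.79×10^-6 + 1.75/7.03×10^-6) = 0.07822 rad.

0.0782 rad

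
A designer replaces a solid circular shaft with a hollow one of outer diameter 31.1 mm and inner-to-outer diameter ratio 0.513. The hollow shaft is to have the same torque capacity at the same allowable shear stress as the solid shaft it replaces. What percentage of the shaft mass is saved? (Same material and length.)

22.7 %

Equal τ_max and T ⇒ the solid shaft needs d_s³ = d_o³(1−k⁴), so d_s = 31.1·(1−0.513⁴)^(1/3) = 30.36 mm.
Area ratio A_h/A_s = d_o²(1−k²)/d_s² = (1−k²)/(1−k⁴)^(2/3) = 0.7729.
Mass saving = 1 − 0.7729 = 22.7 %.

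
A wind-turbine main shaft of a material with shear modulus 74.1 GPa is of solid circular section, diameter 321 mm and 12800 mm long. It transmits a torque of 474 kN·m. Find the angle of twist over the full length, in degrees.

4.50°

J = πd⁴/32 = π(0.321)⁴/32 = 1.042×10^-3 m⁴.
θ = T·L/(G·J) = 474000 × 12.8 / (74.1×10⁹ × 1.042×10^-3) = 0.07855 rad.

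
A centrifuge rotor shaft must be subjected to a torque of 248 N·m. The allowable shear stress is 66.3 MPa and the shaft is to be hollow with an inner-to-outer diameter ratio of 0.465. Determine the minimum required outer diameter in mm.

For a hollow shaft with d_i/d_o = 0.465: τ_max = 16T/(π d_o³ (1−k⁴)), so d_o = [16T/(π τ_allow (1−k⁴))]^(1/3) = [16·248.0/(π·6.63×10^7·0.9532)]^(1/3) = 0.02714 m.

27.1 mm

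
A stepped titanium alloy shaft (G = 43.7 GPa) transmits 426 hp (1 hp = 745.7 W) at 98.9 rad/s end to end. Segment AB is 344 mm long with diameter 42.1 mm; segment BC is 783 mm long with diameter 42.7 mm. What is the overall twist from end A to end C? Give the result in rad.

0.258 rad

ω = 98.9 rad/s, so T = P/ω = 426×745.7 / 98.90 = 3212 N·m.
J_AB = π(0.0421)⁴/32 = 3.08×10^-7 m⁴; J_BC = π(0.0427)⁴/32 = 3.26×10^-7 m⁴.
θ = (T/G)·Σ L_i/J_i = (3212/43.7×10⁹)·(0.344/3.08×10^-7 + 0.783/3.26×10^-7) = 0.2583 rad.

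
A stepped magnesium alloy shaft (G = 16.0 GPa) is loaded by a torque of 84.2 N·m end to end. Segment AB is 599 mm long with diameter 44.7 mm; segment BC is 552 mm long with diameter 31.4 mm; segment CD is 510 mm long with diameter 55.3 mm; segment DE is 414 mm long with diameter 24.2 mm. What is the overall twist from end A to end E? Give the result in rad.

0.106 rad

J_AB = π(0.0447)⁴/32 = 3.92×10^-7 m⁴; J_BC = π(0.0314)⁴/32 = 9.54×10^-8 m⁴; J_CD = π(0.0553)⁴/32 = 9.18×10^-7 m⁴; J_DE = π(0.0242)⁴/32 = 3.37×10^-8 m⁴.
θ = (T/G)·Σ L_i/J_i = (84.20/16.0×10⁹)·(0.599/3.92×10^-7 + 0.552/9.54×10^-8 + 0.510/9.18×10^-7 + 0.414/3.37×10^-8) = 0.1061 rad.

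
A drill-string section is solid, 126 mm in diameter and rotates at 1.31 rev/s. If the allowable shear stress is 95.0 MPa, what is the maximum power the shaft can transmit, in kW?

J = πd⁴/32 = π(0.126)⁴/32 = 2.474×10^-5 m⁴.
T_max = τ_allow·J/r = 9.50×10^7 × 2.474×10^-5 / 0.0630 = 37310 N·m.
ω = 2π·1.31 = 8.231 rad/s, so P_max = T_max·ω = 3.071×10^5 W.

307 kW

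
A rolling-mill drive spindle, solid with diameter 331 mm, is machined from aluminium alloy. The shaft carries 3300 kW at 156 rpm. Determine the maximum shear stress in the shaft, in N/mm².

ω = 2π·156/60 = 16.34 rad/s, so T = P/ω = 3300×10³ / 16.34 = 202000 N·m.
J = πd⁴/32 = π(0.331)⁴/32 = 1.178×10^-3 m⁴.
τ_max = T·r/J = 202000 × 0.166 / 1.178×10^-3 = 2.837×10^7 Pa.

28.4 N/mm²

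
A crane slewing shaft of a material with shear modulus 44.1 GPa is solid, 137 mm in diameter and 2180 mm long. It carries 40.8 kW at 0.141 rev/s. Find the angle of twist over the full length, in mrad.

65.8 mrad

ω = 2π·0.141 = 0.8859 rad/s, so T = P/ω = 40.8×10³ / 0.8859 = 46050 N·m.
J = πd⁴/32 = π(0.137)⁴/32 = 3.458×10^-5 m⁴.
θ = T·L/(G·J) = 46050 × 2.18 / (44.1×10⁹ × 3.458×10^-5) = 0.06583 rad.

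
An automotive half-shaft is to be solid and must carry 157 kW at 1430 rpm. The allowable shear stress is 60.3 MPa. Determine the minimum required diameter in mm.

44.6 mm

ω = 2π·1430/60 = 149.7 rad/s, so T = P/ω = 157×10³ / 149.7 = 1048 N·m.
For a solid shaft τ_max = 16T/(πd³), so d = (16T/(π τ_allow))^(1/3) = (16·1048/(π·6.03×10^7))^(1/3) = 0.04457 m.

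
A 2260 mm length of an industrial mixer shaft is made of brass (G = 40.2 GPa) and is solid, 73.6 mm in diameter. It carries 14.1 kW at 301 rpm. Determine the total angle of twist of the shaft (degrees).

0.500°

ω = 2π·301/60 = 31.52 rad/s, so T = P/ω = 14.1×10³ / 31.52 = 447.3 N·m.
J = πd⁴/32 = π(0.0736)⁴/32 = 2.881×10^-6 m⁴.
θ = T·L/(G·J) = 447.3 × 2.26 / (40.2×10⁹ × 2.881×10^-6) = 8.730×10^-3 rad.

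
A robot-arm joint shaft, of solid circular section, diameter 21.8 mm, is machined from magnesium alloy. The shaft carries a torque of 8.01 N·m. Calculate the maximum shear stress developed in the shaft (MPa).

3.94 MPa

J = πd⁴/32 = π(0.0218)⁴/32 = 2.217×10^-8 m⁴.
τ_max = T·r/J = 8.010 × 0.0109 / 2.217×10^-8 = 3.938×10^6 Pa.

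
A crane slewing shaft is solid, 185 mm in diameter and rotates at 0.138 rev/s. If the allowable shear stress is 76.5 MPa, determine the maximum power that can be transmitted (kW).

J = πd⁴/32 = π(0.185)⁴/32 = 1.150×10^-4 m⁴.
T_max = τ_allow·J/r = 7.65×10^7 × 1.150×10^-4 / 0.0925 = 95110 N·m.
ω = 2π·0.138 = 0.8671 rad/s, so P_max = T_max·ω = 8.246×10^4 W.

82.5 kW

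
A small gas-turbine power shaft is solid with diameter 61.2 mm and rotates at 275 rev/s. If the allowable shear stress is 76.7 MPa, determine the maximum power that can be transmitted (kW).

5960 kW

J = πd⁴/32 = π(0.0612)⁴/32 = 1.377×10^-6 m⁴.
T_max = τ_allow·J/r = 7.67×10^7 × 1.377×10^-6 / 0.0306 = 3452 N·m.
ω = 2π·275 = 1728 rad/s, so P_max = T_max·ω = 5.965×10^6 W.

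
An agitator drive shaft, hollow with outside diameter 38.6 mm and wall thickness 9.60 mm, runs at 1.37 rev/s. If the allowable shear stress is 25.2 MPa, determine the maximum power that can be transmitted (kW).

2.29 kW

J = π(d_o⁴ − d_i⁴)/32 = π(0.0386⁴ − 0.0194⁴)/32 = 2.040×10^-7 m⁴.
T_max = τ_allow·J/r = 2.52×10^7 × 2.040×10^-7 / 0.0193 = 266.4 N·m.
ω = 2π·1.37 = 8.608 rad/s, so P_max = T_max·ω = 2293 W.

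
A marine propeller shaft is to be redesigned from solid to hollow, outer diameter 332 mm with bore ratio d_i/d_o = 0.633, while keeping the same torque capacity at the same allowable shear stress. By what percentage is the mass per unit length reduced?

Equal τ_max and T ⇒ the solid shaft needs d_s³ = d_o³(1−k⁴), so d_s = 332·(1−0.633⁴)^(1/3) = 313.2 mm.
Area ratio A_h/A_s = d_o²(1−k²)/d_s² = (1−k²)/(1−k⁴)^(2/3) = 0.6735.
Mass saving = 1 − 0.6735 = 32.7 %.

32.7 %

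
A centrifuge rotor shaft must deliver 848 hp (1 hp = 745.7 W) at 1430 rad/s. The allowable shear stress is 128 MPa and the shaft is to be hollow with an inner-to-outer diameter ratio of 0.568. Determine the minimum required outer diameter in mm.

ω = 1430 rad/s, so T = P/ω = 848×745.7 / 1430 = 442.2 N·m.
For a hollow shaft with d_i/d_o = 0.568: τ_max = 16T/(π d_o³ (1−k⁴)), so d_o = [16T/(π τ_allow (1−k⁴))]^(1/3) = [16·442.2/(π·1.28×10^8·0.8959)]^(1/3) = 0.02698 m.

27.0 mm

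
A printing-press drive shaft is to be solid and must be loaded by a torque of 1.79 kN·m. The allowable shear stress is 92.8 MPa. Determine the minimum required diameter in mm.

For a solid shaft τ_max = 16T/(πd³), so d = (16T/(π τ_allow))^(1/3) = (16·1790/(π·9.28×10^7))^(1/3) = 0.04614 m.

46.1 mm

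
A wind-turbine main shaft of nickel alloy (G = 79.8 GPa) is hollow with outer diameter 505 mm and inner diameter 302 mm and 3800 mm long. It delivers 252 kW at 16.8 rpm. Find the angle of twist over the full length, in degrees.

ω = 2π·16.8/60 = 1.759 rad/s, so T = P/ω = 252×10³ / 1.759 = 143200 N·m.
J = π(d_o⁴ − d_i⁴)/32 = π(0.505⁴ − 0.302⁴)/32 = 5.568×10^-3 m⁴.
θ = T·L/(G·J) = 143200 × 3.80 / (79.8×10⁹ × 5.568×10^-3) = 1.225×10^-3 rad.

0.0702°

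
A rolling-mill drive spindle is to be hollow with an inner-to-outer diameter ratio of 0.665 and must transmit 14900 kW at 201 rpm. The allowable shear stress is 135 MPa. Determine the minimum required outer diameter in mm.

ω = 2π·201/60 = 21.05 rad/s, so T = P/ω = 14900×10³ / 21.05 = 707900 N·m.
For a hollow shaft with d_i/d_o = 0.665: τ_max = 16T/(π d_o³ (1−k⁴)), so d_o = [16T/(π τ_allow (1−k⁴))]^(1/3) = [16·707900/(π·1.35×10^8·0.8044)]^(1/3) = 0.3214 m.

321 mm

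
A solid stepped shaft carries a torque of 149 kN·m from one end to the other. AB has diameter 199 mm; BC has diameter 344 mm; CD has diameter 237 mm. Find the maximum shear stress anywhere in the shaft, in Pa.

Under the same torque, τ_max = 16T/(πd³) is largest where d is smallest — segment AB (d = 199 mm).
τ_max = 16·149000/(π·(0.199)³) = 9.629×10^7 Pa.

9.63e7 Pa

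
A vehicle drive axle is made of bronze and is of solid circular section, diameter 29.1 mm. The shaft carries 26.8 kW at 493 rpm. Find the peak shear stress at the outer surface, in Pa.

ω = 2π·493/60 = 51.63 rad/s, so T = P/ω = 26.8×10³ / 51.63 = 519.1 N·m.
J = πd⁴/32 = π(0.0291)⁴/32 = 7.040×10^-8 m⁴.
τ_max = T·r/J = 519.1 × 0.0146 / 7.040×10^-8 = 1.073×10^8 Pa.

1.07e8 Pa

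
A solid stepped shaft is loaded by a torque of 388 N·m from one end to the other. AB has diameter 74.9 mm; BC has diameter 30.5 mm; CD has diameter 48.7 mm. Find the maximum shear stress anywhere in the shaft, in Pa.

6.96e7 Pa

Under the same torque, τ_max = 16T/(πd³) is largest where d is smallest — segment BC (d = 30.5 mm).
τ_max = 16·388.0/(π·(0.0305)³) = 6.965×10^7 Pa.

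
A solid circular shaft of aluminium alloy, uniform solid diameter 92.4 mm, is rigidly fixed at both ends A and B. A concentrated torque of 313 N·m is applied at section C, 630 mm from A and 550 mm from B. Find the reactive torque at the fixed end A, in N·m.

With uniform GJ and both ends fixed, compatibility θ_AC = θ_CB gives T_A·a = T_B·b, together with T_A + T_B = T₀.
T_A = T₀·b/(a+b) = 313.0·550/1180 = 145.9 N·m; T_B = 167.1 N·m.

146 N·m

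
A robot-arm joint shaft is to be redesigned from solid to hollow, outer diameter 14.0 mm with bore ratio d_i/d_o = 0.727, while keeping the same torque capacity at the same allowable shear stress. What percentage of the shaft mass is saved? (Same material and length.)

41.3 %

Equal τ_max and T ⇒ the solid shaft needs d_s³ = d_o³(1−k⁴), so d_s = 14.0·(1−0.727⁴)^(1/3) = 12.55 mm.
Area ratio A_h/A_s = d_o²(1−k²)/d_s² = (1−k²)/(1−k⁴)^(2/3) = 0.5865.
Mass saving = 1 − 0.5865 = 41.3 %.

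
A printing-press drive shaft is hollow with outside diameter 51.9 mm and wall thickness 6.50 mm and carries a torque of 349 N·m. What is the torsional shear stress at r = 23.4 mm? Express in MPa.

J = π(d_o⁴ − d_i⁴)/32 = π(0.0519⁴ − 0.0389⁴)/32 = 4.875×10^-7 m⁴.
Shear stress varies linearly with radius: τ = T·r/J = 349.0 × 0.0234 / 4.875×10^-7 = 1.675×10^7 Pa.

16.8 MPa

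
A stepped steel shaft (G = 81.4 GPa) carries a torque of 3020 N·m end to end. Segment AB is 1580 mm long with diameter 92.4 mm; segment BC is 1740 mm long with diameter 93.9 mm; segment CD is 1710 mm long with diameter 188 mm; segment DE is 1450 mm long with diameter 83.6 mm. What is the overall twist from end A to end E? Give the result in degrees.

1.63°

J_AB = π(0.0924)⁴/32 = 7.16×10^-6 m⁴; J_BC = π(0.0939)⁴/32 = 7.63×10^-6 m⁴; J_CD = π(0.188)⁴/32 = 1.23×10^-4 m⁴; J_DE = π(0.0836)⁴/32 = 4.80×10^-6 m⁴.
θ = (T/G)·Σ L_i/J_i = (3020/81.4×10⁹)·(1.58/7.16×10^-6 + 1.74/7.63×10^-6 + 1.71/1.23×10^-4 + 1.45/4.80×10^-6) = 0.02838 rad.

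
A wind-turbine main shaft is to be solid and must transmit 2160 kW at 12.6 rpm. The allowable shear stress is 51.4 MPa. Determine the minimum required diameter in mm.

545 mm

ω = 2π·12.6/60 = 1.319 rad/s, so T = P/ω = 2160×10³ / 1.319 = 1.637e6 N·m.
For a solid shaft τ_max = 16T/(πd³), so d = (16T/(π τ_allow))^(1/3) = (16·1.637e6/(π·5.14×10^7))^(1/3) = 0.5454 m.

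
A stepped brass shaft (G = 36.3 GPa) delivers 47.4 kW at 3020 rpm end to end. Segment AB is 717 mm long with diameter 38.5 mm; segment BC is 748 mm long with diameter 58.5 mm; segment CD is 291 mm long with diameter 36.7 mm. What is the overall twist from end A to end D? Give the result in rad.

ω = 2π·3020/60 = 316.3 rad/s, so T = P/ω = 47.4×10³ / 316.3 = 149.9 N·m.
J_AB = π(0.0385)⁴/32 = 2.16×10^-7 m⁴; J_BC = π(0.0585)⁴/32 = 1.15×10^-6 m⁴; J_CD = π(0.0367)⁴/32 = 1.78×10^-7 m⁴.
θ = (T/G)·Σ L_i/J_i = (149.9/36.3×10⁹)·(0.717/2.16×10^-7 + 0.748/1.15×10^-6 + 0.291/1.78×10^-7) = 0.02316 rad.

0.0232 rad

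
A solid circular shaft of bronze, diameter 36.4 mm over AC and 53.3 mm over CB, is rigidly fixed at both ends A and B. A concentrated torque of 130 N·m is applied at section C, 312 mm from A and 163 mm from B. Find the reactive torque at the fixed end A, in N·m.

Compatibility: T_A·a/J_AC = T_B·b/J_CB with T_A + T_B = T₀.
J_AC = 1.72×10^-7 m⁴, J_CB = 7.92×10^-7 m⁴, so T_A = T₀·(J_AC/a)/((J_AC/a)+(J_CB/b)) = 13.27 N·m, T_B = 116.7 N·m.

13.3 N·m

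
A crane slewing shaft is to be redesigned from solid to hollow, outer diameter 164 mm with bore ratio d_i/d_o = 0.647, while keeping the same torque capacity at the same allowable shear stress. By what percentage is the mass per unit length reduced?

33.9 %

Equal τ_max and T ⇒ the solid shaft needs d_s³ = d_o³(1−k⁴), so d_s = 164·(1−0.647⁴)^(1/3) = 153.8 mm.
Area ratio A_h/A_s = d_o²(1−k²)/d_s² = (1−k²)/(1−k⁴)^(2/3) = 0.6611.
Mass saving = 1 − 0.6611 = 33.9 %.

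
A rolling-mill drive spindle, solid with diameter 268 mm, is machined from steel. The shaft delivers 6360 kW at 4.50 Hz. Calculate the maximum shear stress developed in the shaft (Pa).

ω = 2π·4.50 = 28.27 rad/s, so T = P/ω = 6360×10³ / 28.27 = 224900 N·m.
J = πd⁴/32 = π(0.268)⁴/32 = 5.065×10^-4 m⁴.
τ_max = T·r/J = 224900 × 0.134 / 5.065×10^-4 = 5.952×10^7 Pa.

5.95e7 Pa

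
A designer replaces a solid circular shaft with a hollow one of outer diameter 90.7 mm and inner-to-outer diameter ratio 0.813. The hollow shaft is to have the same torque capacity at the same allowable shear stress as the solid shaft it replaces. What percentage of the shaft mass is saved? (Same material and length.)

Equal τ_max and T ⇒ the solid shaft needs d_s³ = d_o³(1−k⁴), so d_s = 90.7·(1−0.813⁴)^(1/3) = 74.90 mm.
Area ratio A_h/A_s = d_o²(1−k²)/d_s² = (1−k²)/(1−k⁴)^(2/3) = 0.4972.
Mass saving = 1 − 0.4972 = 50.3 %.

50.3 %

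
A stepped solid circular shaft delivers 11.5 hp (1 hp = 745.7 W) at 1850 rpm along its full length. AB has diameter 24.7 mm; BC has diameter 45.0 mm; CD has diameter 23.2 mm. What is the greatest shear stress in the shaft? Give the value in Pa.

1.81e7 Pa

ω = 2π·1850/60 = 193.7 rad/s, so T = P/ω = 11.5×745.7 / 193.7 = 44.27 N·m.
Under the same torque, τ_max = 16T/(πd³) is largest where d is smallest — segment CD (d = 23.2 mm).
τ_max = 16·44.27/(π·(0.0232)³) = 1.805×10^7 Pa.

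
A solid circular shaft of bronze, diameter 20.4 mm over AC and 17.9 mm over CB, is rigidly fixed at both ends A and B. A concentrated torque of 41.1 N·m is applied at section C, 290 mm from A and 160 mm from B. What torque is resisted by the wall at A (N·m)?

19.8 N·m

Compatibility: T_A·a/J_AC = T_B·b/J_CB with T_A + T_B = T₀.
J_AC = 1.70×10^-8 m⁴, J_CB = 1.01×10^-8 m⁴, so T_A = T₀·(J_AC/a)/((J_AC/a)+(J_CB/b)) = 19.81 N·m, T_B = 21.29 N·m.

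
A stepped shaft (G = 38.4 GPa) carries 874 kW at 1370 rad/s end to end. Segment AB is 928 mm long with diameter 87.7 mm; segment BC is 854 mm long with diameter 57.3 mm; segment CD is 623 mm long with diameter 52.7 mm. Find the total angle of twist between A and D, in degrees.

ω = 1370 rad/s, so T = P/ω = 874×10³ / 1370 = 638.0 N·m.
J_AB = π(0.0877)⁴/32 = 5.81×10^-6 m⁴; J_BC = π(0.0573)⁴/32 = 1.06×10^-6 m⁴; J_CD = π(0.0527)⁴/32 = 7.57×10^-7 m⁴.
θ = (T/G)·Σ L_i/J_i = (638.0/38.4×10⁹)·(0.928/5.81×10^-6 + 0.854/1.06×10^-6 + 0.623/7.57×10^-7) = 0.02973 rad.

1.70°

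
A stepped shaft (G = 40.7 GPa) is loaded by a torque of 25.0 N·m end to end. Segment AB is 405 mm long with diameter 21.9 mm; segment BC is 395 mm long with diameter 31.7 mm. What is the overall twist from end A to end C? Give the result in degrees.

J_AB = π(0.0219)⁴/32 = 2.26×10^-8 m⁴; J_BC = π(0.0317)⁴/32 = 9.91×10^-8 m⁴.
θ = (T/G)·Σ L_i/J_i = (25.00/40.7×10⁹)·(0.405/2.26×10^-8 + 0.395/9.91×10^-8) = 0.01346 rad.

0.771°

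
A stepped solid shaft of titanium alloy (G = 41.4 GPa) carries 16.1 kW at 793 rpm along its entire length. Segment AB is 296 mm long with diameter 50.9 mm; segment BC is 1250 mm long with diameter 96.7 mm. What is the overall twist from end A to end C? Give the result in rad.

ω = 2π·793/60 = 83.04 rad/s, so T = P/ω = 16.1×10³ / 83.04 = 193.9 N·m.
J_AB = π(0.0509)⁴/32 = 6.59×10^-7 m⁴; J_BC = π(0.0967)⁴/32 = 8.58×10^-6 m⁴.
θ = (T/G)·Σ L_i/J_i = (193.9/41.4×10⁹)·(0.296/6.59×10^-7 + 1.25/8.58×10^-6) = 2.785×10^-3 rad.

0.00279 rad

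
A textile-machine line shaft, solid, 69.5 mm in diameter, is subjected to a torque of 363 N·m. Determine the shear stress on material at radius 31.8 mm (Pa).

5.04e6 Pa

J = πd⁴/32 = π(0.0695)⁴/32 = 2.291×10^-6 m⁴.
Shear stress varies linearly with radius: τ = T·r/J = 363.0 × 0.0318 / 2.291×10^-6 = 5.040×10^6 Pa.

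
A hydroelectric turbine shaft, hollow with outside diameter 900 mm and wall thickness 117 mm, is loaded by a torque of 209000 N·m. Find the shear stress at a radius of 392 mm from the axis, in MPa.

1.82 MPa

J = π(d_o⁴ − d_i⁴)/32 = π(0.900⁴ − 0.666⁴)/32 = 0.04510 m⁴.
Shear stress varies linearly with radius: τ = T·r/J = 209000 × 0.392 / 0.04510 = 1.817×10^6 Pa.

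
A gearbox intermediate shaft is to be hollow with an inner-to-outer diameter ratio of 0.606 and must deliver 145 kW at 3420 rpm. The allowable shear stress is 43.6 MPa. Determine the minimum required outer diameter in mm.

38.0 mm

ω = 2π·3420/60 = 358.1 rad/s, so T = P/ω = 145×10³ / 358.1 = 404.9 N·m.
For a hollow shaft with d_i/d_o = 0.606: τ_max = 16T/(π d_o³ (1−k⁴)), so d_o = [16T/(π τ_allow (1−k⁴))]^(1/3) = [16·404.9/(π·4.36×10^7·0.8651)]^(1/3) = 0.03795 m.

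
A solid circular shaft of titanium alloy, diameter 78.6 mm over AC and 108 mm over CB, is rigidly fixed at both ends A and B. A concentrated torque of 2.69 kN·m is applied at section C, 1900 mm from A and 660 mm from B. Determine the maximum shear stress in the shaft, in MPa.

9.91 MPa

Compatibility: T_A·a/J_AC = T_B·b/J_CB with T_A + T_B = T₀.
J_AC = 3.75×10^-6 m⁴, J_CB = 1.34×10^-5 m⁴, so T_A = T₀·(J_AC/a)/((J_AC/a)+(J_CB/b)) = 238.9 N·m, T_B = 2451 N·m.
τ in each portion: τ_AC = 2.51×10^6 Pa, τ_CB = 9.91×10^6 Pa; maximum is in CB.
τ_max = T_CB·r/J = 2451·0.0540/1.34×10^-5 = 9.910×10^6 Pa.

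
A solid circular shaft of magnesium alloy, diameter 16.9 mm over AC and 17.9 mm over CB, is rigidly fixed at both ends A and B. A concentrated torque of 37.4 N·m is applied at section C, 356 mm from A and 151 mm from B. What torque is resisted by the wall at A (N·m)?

9.43 N·m

Compatibility: T_A·a/J_AC = T_B·b/J_CB with T_A + T_B = T₀.
J_AC = 8.01×10^-9 m⁴, J_CB = 1.01×10^-8 m⁴, so T_A = T₀·(J_AC/a)/((J_AC/a)+(J_CB/b)) = 9.427 N·m, T_B = 27.97 N·m.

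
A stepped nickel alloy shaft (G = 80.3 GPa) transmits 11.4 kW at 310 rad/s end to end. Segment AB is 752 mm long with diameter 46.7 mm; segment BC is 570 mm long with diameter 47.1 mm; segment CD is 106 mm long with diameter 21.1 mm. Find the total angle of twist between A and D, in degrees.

ω = 310 rad/s, so T = P/ω = 11.4×10³ / 310.0 = 36.77 N·m.
J_AB = π(0.0467)⁴/32 = 4.67×10^-7 m⁴; J_BC = π(0.0471)⁴/32 = 4.83×10^-7 m⁴; J_CD = π(0.0211)⁴/32 = 1.95×10^-8 m⁴.
θ = (T/G)·Σ L_i/J_i = (36.77/80.3×10⁹)·(0.752/4.67×10^-7 + 0.570/4.83×10^-7 + 0.106/1.95×10^-8) = 3.772×10^-3 rad.

0.216°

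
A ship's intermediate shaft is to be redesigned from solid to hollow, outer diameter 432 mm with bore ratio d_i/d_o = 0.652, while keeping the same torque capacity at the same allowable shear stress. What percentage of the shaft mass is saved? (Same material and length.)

34.3 %

Equal τ_max and T ⇒ the solid shaft needs d_s³ = d_o³(1−k⁴), so d_s = 432·(1−0.652⁴)^(1/3) = 404.2 mm.
Area ratio A_h/A_s = d_o²(1−k²)/d_s² = (1−k²)/(1−k⁴)^(2/3) = 0.6566.
Mass saving = 1 − 0.6566 = 34.3 %.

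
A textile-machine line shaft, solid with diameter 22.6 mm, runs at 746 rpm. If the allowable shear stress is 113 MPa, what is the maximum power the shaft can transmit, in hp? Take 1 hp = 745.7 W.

J = πd⁴/32 = π(0.0226)⁴/32 = 2.561×10^-8 m⁴.
T_max = τ_allow·J/r = 1.13×10^8 × 2.561×10^-8 / 0.0113 = 256.1 N·m.
ω = 2π·746/60 = 78.12 rad/s, so P_max = T_max·ω = 2.001×10^4 W.

26.8 hp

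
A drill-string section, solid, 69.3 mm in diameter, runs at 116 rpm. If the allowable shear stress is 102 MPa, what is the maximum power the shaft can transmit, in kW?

J = πd⁴/32 = π(0.0693)⁴/32 = 2.264×10^-6 m⁴.
T_max = τ_allow·J/r = 1.02×10^8 × 2.264×10^-6 / 0.0347 = 6665 N·m.
ω = 2π·116/60 = 12.15 rad/s, so P_max = T_max·ω = 8.097×10^4 W.

81.0 kW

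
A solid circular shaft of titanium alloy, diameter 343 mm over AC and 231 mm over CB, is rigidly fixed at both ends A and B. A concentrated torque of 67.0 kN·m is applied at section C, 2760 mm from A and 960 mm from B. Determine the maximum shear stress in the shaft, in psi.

1490 psi

Compatibility: T_A·a/J_AC = T_B·b/J_CB with T_A + T_B = T₀.
J_AC = 1.36×10^-3 m⁴, J_CB = 2.80×10^-4 m⁴, so T_A = T₀·(J_AC/a)/((J_AC/a)+(J_CB/b)) = 42100 N·m, T_B = 24900 N·m.
τ in each portion: τ_AC = 5.31×10^6 Pa, τ_CB = 1.03×10^7 Pa; maximum is in CB.
τ_max = T_CB·r/J = 24900·0.116/2.80×10^-4 = 1.029×10^7 Pa.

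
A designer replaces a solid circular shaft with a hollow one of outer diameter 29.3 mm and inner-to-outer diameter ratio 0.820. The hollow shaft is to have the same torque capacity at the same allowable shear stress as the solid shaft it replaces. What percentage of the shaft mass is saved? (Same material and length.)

51.1 %

Equal τ_max and T ⇒ the solid shaft needs d_s³ = d_o³(1−k⁴), so d_s = 29.3·(1−0.820⁴)^(1/3) = 23.98 mm.
Area ratio A_h/A_s = d_o²(1−k²)/d_s² = (1−k²)/(1−k⁴)^(2/3) = 0.4893.
Mass saving = 1 − 0.4893 = 51.1 %.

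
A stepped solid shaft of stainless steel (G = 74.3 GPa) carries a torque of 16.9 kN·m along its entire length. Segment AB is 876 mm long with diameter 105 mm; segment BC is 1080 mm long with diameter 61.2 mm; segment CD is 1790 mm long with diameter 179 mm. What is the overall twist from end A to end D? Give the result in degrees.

J_AB = π(0.105)⁴/32 = 1.19×10^-5 m⁴; J_BC = π(0.0612)⁴/32 = 1.38×10^-6 m⁴; J_CD = π(0.179)⁴/32 = 1.01×10^-4 m⁴.
θ = (T/G)·Σ L_i/J_i = (16900/74.3×10⁹)·(0.876/1.19×10^-5 + 1.08/1.38×10^-6 + 1.79/1.01×10^-4) = 0.1991 rad.

11.4°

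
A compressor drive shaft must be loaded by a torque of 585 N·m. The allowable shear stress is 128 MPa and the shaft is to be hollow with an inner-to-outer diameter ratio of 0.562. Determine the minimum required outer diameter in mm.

For a hollow shaft with d_i/d_o = 0.562: τ_max = 16T/(π d_o³ (1−k⁴)), so d_o = [16T/(π τ_allow (1−k⁴))]^(1/3) = [16·585.0/(π·1.28×10^8·0.9002)]^(1/3) = 0.02957 m.

29.6 mm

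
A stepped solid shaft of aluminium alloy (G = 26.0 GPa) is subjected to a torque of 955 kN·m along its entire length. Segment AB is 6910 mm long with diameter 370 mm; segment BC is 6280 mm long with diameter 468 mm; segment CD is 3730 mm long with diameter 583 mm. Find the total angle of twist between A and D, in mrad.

J_AB = π(0.370)⁴/32 = 1.84×10^-3 m⁴; J_BC = π(0.468)⁴/32 = 4.71×10^-3 m⁴; J_CD = π(0.583)⁴/32 = 0.0113 m⁴.
θ = (T/G)·Σ L_i/J_i = (955000/26.0×10⁹)·(6.91/1.84×10^-3 + 6.28/4.71×10^-3 + 3.73/0.0113) = 0.1990 rad.

199 mrad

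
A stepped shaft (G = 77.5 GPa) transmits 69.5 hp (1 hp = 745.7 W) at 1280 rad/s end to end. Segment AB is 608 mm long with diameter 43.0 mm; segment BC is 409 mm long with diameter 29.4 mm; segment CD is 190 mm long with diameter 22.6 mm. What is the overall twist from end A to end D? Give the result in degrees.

ω = 1280 rad/s, so T = P/ω = 69.5×745.7 / 1280 = 40.49 N·m.
J_AB = π(0.0430)⁴/32 = 3.36×10^-7 m⁴; J_BC = π(0.0294)⁴/32 = 7.33×10^-8 m⁴; J_CD = π(0.0226)⁴/32 = 2.56×10^-8 m⁴.
θ = (T/G)·Σ L_i/J_i = (40.49/77.5×10⁹)·(0.608/3.36×10^-7 + 0.409/7.33×10^-8 + 0.190/2.56×10^-8) = 7.735×10^-3 rad.

0.443°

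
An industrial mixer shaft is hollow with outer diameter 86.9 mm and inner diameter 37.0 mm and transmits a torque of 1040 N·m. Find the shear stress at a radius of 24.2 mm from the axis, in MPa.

4.65 MPa

J = π(d_o⁴ − d_i⁴)/32 = π(0.0869⁴ − 0.0370⁴)/32 = 5.415×10^-6 m⁴.
Shear stress varies linearly with radius: τ = T·r/J = 1040 × 0.0242 / 5.415×10^-6 = 4.648×10^6 Pa.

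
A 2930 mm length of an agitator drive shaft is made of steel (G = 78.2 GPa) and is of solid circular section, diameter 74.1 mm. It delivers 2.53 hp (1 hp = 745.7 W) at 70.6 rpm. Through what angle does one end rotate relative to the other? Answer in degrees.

ω = 2π·70.6/60 = 7.393 rad/s, so T = P/ω = 2.53×745.7 / 7.393 = 255.2 N·m.
J = πd⁴/32 = π(0.0741)⁴/32 = 2.960×10^-6 m⁴.
θ = T·L/(G·J) = 255.2 × 2.93 / (78.2×10⁹ × 2.960×10^-6) = 3.230×10^-3 rad.

0.185°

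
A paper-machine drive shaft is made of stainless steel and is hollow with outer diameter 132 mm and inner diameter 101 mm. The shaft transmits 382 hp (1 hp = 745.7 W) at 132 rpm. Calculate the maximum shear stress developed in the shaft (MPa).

69.4 MPa

ω = 2π·132/60 = 13.82 rad/s, so T = P/ω = 382×745.7 / 13.82 = 20610 N·m.
J = π(d_o⁴ − d_i⁴)/32 = π(0.132⁴ − 0.101⁴)/32 = 1.959×10^-5 m⁴.
τ_max = T·r/J = 20610 × 0.0660 / 1.959×10^-5 = 6.943×10^7 Pa.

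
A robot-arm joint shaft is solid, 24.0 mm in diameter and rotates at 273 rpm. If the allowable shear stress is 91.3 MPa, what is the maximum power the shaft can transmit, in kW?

7.08 kW

J = πd⁴/32 = π(0.0240)⁴/32 = 3.257×10^-8 m⁴.
T_max = τ_allow·J/r = 9.13×10^7 × 3.257×10^-8 / 0.0120 = 247.8 N·m.
ω = 2π·273/60 = 28.59 rad/s, so P_max = T_max·ω = 7085 W.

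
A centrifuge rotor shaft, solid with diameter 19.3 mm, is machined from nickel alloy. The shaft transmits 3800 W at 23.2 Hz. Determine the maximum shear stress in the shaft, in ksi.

2.68 ksi

ω = 2π·23.2 = 145.8 rad/s, so T = P/ω = 3800 / 145.8 = 26.07 N·m.
J = πd⁴/32 = π(0.0193)⁴/32 = 1.362×10^-8 m⁴.
τ_max = T·r/J = 26.07 × 0.00965 / 1.362×10^-8 = 1.847×10^7 Pa.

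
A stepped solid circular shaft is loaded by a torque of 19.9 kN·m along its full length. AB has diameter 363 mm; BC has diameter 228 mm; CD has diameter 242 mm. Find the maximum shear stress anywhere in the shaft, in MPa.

8.55 MPa

Under the same torque, τ_max = 16T/(πd³) is largest where d is smallest — segment BC (d = 228 mm).
τ_max = 16·19900/(π·(0.228)³) = 8.551×10^6 Pa.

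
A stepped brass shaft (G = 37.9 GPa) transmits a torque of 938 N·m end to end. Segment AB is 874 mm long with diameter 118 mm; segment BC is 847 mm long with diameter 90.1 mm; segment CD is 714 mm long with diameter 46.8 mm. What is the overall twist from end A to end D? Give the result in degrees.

2.40°

J_AB = π(0.118)⁴/32 = 1.90×10^-5 m⁴; J_BC = π(0.0901)⁴/32 = 6.47×10^-6 m⁴; J_CD = π(0.0468)⁴/32 = 4.71×10^-7 m⁴.
θ = (T/G)·Σ L_i/J_i = (938.0/37.9×10⁹)·(0.874/1.90×10^-5 + 0.847/6.47×10^-6 + 0.714/4.71×10^-7) = 0.04190 rad.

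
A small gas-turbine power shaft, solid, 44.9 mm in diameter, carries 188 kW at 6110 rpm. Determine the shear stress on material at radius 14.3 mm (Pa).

1.05e7 Pa

ω = 2π·6110/60 = 639.8 rad/s, so T = P/ω = 188×10³ / 639.8 = 293.8 N·m.
J = πd⁴/32 = π(0.0449)⁴/32 = 3.990×10^-7 m⁴.
Shear stress varies linearly with radius: τ = T·r/J = 293.8 × 0.0143 / 3.990×10^-7 = 1.053×10^7 Pa.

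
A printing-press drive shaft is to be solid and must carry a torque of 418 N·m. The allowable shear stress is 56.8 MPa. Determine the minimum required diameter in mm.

For a solid shaft τ_max = 16T/(πd³), so d = (16T/(π τ_allow))^(1/3) = (16·418.0/(π·5.68×10^7))^(1/3) = 0.03347 m.

33.5 mm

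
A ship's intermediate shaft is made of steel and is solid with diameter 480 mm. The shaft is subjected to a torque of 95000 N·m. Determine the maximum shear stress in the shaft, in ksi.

J = πd⁴/32 = π(0.480)⁴/32 = 5.212×10^-3 m⁴.
τ_max = T·r/J = 95000 × 0.240 / 5.212×10^-3 = 4.375×10^6 Pa.

0.635 ksi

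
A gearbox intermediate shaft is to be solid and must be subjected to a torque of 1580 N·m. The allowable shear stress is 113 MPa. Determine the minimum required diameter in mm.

For a solid shaft τ_max = 16T/(πd³), so d = (16T/(π τ_allow))^(1/3) = (16·1580/(π·1.13×10^8))^(1/3) = 0.04145 m.

41.4 mm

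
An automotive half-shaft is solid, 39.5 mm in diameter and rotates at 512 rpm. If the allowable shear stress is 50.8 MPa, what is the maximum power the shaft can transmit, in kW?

33.0 kW

J = πd⁴/32 = π(0.0395)⁴/32 = 2.390×10^-7 m⁴.
T_max = τ_allow·J/r = 5.08×10^7 × 2.390×10^-7 / 0.0198 = 614.7 N·m.
ω = 2π·512/60 = 53.62 rad/s, so P_max = T_max·ω = 3.296×10^4 W.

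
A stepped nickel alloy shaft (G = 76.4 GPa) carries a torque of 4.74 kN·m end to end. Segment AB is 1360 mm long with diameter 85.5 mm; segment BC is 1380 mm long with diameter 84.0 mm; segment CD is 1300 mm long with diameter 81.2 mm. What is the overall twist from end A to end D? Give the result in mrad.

J_AB = π(0.0855)⁴/32 = 5.25×10^-6 m⁴; J_BC = π(0.0840)⁴/32 = 4.89×10^-6 m⁴; J_CD = π(0.0812)⁴/32 = 4.27×10^-6 m⁴.
θ = (T/G)·Σ L_i/J_i = (4740/76.4×10⁹)·(1.36/5.25×10^-6 + 1.38/4.89×10^-6 + 1.30/4.27×10^-6) = 0.05250 rad.

52.5 mrad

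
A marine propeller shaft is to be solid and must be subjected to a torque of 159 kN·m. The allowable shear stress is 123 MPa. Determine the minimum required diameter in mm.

For a solid shaft τ_max = 16T/(πd³), so d = (16T/(π τ_allow))^(1/3) = (16·159000/(π·1.23×10^8))^(1/3) = 0.1874 m.

187 mm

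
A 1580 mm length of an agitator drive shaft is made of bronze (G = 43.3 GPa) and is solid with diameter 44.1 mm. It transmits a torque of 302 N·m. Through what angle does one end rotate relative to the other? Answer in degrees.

1.70°

J = πd⁴/32 = π(0.0441)⁴/32 = 3.713×10^-7 m⁴.
θ = T·L/(G·J) = 302.0 × 1.58 / (43.3×10⁹ × 3.713×10^-7) = 0.02968 rad.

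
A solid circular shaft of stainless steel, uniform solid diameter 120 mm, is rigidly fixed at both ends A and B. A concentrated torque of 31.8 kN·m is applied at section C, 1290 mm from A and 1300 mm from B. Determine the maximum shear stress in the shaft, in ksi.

6.82 ksi

With uniform GJ and both ends fixed, compatibility θ_AC = θ_CB gives T_A·a = T_B·b, together with T_A + T_B = T₀.
T_A = T₀·b/(a+b) = 31800·1300/2590 = 15960 N·m; T_B = 15840 N·m.
τ in each portion: τ_AC = 4.70×10^7 Pa, τ_CB = 4.67×10^7 Pa; maximum is in AC.
τ_max = T_AC·r/J = 15960·0.0600/2.04×10^-5 = 4.704×10^7 Pa.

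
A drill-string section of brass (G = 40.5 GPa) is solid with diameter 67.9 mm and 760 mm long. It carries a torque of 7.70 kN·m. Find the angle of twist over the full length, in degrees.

J = πd⁴/32 = π(0.0679)⁴/32 = 2.087×10^-6 m⁴.
θ = T·L/(G·J) = 7700 × 0.760 / (40.5×10⁹ × 2.087×10^-6) = 0.06924 rad.

3.97°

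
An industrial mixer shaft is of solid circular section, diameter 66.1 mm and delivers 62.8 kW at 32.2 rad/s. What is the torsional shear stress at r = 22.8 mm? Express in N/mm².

23.7 N/mm²

ω = 32.2 rad/s, so T = P/ω = 62.8×10³ / 32.20 = 1950 N·m.
J = πd⁴/32 = π(0.0661)⁴/32 = 1.874×10^-6 m⁴.
Shear stress varies linearly with radius: τ = T·r/J = 1950 × 0.0228 / 1.874×10^-6 = 2.373×10^7 Pa.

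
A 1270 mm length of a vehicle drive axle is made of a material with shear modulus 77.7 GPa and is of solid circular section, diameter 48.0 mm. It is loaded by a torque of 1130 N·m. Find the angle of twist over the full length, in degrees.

J = πd⁴/32 = π(0.0480)⁴/32 = 5.212×10^-7 m⁴.
θ = T·L/(G·J) = 1130 × 1.27 / (77.7×10⁹ × 5.212×10^-7) = 0.03544 rad.

2.03°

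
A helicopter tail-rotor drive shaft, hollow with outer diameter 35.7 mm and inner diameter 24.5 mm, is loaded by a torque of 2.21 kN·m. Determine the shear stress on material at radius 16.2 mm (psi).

J = π(d_o⁴ − d_i⁴)/32 = π(0.0357⁴ − 0.0245⁴)/32 = 1.241×10^-7 m⁴.
Shear stress varies linearly with radius: τ = T·r/J = 2210 × 0.0162 / 1.241×10^-7 = 2.885×10^8 Pa.

41800 psi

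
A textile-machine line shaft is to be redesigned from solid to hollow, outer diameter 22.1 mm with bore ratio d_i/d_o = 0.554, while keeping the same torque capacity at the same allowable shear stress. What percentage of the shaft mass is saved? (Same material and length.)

Equal τ_max and T ⇒ the solid shaft needs d_s³ = d_o³(1−k⁴), so d_s = 22.1·(1−0.554⁴)^(1/3) = 21.38 mm.
Area ratio A_h/A_s = d_o²(1−k²)/d_s² = (1−k²)/(1−k⁴)^(2/3) = 0.7403.
Mass saving = 1 − 0.7403 = 26.0 %.

26.0 %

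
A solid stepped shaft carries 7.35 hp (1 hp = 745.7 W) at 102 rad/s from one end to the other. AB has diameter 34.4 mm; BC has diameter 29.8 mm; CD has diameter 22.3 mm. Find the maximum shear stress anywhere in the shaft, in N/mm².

ω = 102 rad/s, so T = P/ω = 7.35×745.7 / 102.0 = 53.73 N·m.
Under the same torque, τ_max = 16T/(πd³) is largest where d is smallest — segment CD (d = 22.3 mm).
τ_max = 16·53.73/(π·(0.0223)³) = 2.468×10^7 Pa.

24.7 N/mm²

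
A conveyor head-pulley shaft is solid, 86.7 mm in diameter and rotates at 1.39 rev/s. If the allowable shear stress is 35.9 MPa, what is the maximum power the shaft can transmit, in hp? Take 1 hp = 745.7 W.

J = πd⁴/32 = π(0.0867)⁴/32 = 5.547×10^-6 m⁴.
T_max = τ_allow·J/r = 3.59×10^7 × 5.547×10^-6 / 0.0433 = 4594 N·m.
ω = 2π·1.39 = 8.734 rad/s, so P_max = T_max·ω = 4.012×10^4 W.

53.8 hp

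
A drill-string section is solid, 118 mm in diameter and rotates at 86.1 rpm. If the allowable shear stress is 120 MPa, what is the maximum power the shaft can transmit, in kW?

349 kW

J = πd⁴/32 = π(0.118)⁴/32 = 1.903×10^-5 m⁴.
T_max = τ_allow·J/r = 1.20×10^8 × 1.903×10^-5 / 0.0590 = 38710 N·m.
ω = 2π·86.1/60 = 9.016 rad/s, so P_max = T_max·ω = 3.491×10^5 W.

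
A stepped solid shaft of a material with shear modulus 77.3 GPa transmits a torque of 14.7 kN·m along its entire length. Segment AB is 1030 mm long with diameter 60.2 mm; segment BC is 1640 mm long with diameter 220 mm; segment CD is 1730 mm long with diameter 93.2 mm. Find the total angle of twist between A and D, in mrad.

198 mrad

J_AB = π(0.0602)⁴/32 = 1.29×10^-6 m⁴; J_BC = π(0.220)⁴/32 = 2.30×10^-4 m⁴; J_CD = π(0.0932)⁴/32 = 7.41×10^-6 m⁴.
θ = (T/G)·Σ L_i/J_i = (14700/77.3×10⁹)·(1.03/1.29×10^-6 + 1.64/2.30×10^-4 + 1.73/7.41×10^-6) = 0.1977 rad.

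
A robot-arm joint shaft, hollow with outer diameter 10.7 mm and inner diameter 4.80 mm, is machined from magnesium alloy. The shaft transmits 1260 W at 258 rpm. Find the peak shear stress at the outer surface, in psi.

ω = 2π·258/60 = 27.02 rad/s, so T = P/ω = 1260 / 27.02 = 46.64 N·m.
J = π(d_o⁴ − d_i⁴)/32 = π(0.0107⁴ − 0.00480⁴)/32 = 1.235×10^-9 m⁴.
τ_max = T·r/J = 46.64 × 0.00535 / 1.235×10^-9 = 2.021×10^8 Pa.

29300 psi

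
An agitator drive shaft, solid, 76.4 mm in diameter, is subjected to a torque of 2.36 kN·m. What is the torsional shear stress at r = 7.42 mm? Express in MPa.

J = πd⁴/32 = π(0.0764)⁴/32 = 3.345×10^-6 m⁴.
Shear stress varies linearly with radius: τ = T·r/J = 2360 × 0.00742 / 3.345×10^-6 = 5.235×10^6 Pa.

5.24 MPa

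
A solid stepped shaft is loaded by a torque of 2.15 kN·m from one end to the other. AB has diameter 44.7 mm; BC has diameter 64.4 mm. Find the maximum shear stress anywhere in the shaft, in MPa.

Under the same torque, τ_max = 16T/(πd³) is largest where d is smallest — segment AB (d = 44.7 mm).
τ_max = 16·2150/(π·(0.0447)³) = 1.226×10^8 Pa.

123 MPa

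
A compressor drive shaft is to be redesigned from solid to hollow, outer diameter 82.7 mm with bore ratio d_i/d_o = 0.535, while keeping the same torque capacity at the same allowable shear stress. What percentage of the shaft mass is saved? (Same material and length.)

Equal τ_max and T ⇒ the solid shaft needs d_s³ = d_o³(1−k⁴), so d_s = 82.7·(1−0.535⁴)^(1/3) = 80.38 mm.
Area ratio A_h/A_s = d_o²(1−k²)/d_s² = (1−k²)/(1−k⁴)^(2/3) = 0.7556.
Mass saving = 1 − 0.7556 = 24.4 %.

24.4 %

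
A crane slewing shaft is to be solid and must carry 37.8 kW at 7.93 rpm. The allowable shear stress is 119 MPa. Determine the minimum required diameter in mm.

125 mm

ω = 2π·7.93/60 = 0.8304 rad/s, so T = P/ω = 37.8×10³ / 0.8304 = 45520 N·m.
For a solid shaft τ_max = 16T/(πd³), so d = (16T/(π τ_allow))^(1/3) = (16·45520/(π·1.19×10^8))^(1/3) = 0.1249 m.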